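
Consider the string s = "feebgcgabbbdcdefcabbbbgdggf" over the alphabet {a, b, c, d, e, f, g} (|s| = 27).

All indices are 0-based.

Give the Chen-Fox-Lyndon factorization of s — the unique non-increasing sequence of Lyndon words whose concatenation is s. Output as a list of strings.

["f", "e", "e", "bgcg", "abbbdcdefc", "abbbbgdggf"]

emit factor 1: 'f' (i=0, period=1)
emit factor 2: 'e' (i=1, period=1)
emit factor 3: 'e' (i=2, period=1)
emit factor 4: 'bgcg' (i=3, period=4)
emit factor 5: 'abbbdcdefc' (i=7, period=10)
emit factor 6: 'abbbbgdggf' (i=17, period=10)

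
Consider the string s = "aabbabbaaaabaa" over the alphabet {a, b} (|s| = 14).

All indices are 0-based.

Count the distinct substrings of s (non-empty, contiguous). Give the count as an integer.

78

rank | idx | suffix
   0 |  13 | a
   1 |  12 | aa
   2 |   7 | aaaabaa
   3 |   8 | aaabaa
   4 |   9 | aabaa
   5 |   0 | aabbabbaaaabaa
   6 |  10 | abaa
   7 |   4 | abbaaaabaa
   8 |   1 | abbabbaaaabaa
   9 |  11 | baa
  10 |   6 | baaaabaa
  11 |   3 | babbaaaabaa
  12 |   5 | bbaaaabaa
  13 |   2 | bbabbaaaabaa

SA = [13, 12, 7, 8, 9, 0, 10, 4, 1, 11, 6, 3, 5, 2]
[i] adj suffixes → lcp
  [1] 13/12 → 1 ('a')
  [2] 12/7 → 2 ('aa')
  [3] 7/8 → 3 ('aaa')
  [4] 8/9 → 2 ('aa')
  [5] 9/0 → 3 ('aab')
  [6] 0/10 → 1 ('a')
  [7] 10/4 → 2 ('ab')
  [8] 4/1 → 4 ('abba')
  [9] 1/11 → 0 ('')
  [10] 11/6 → 3 ('baa')
  [11] 6/3 → 2 ('ba')
  [12] 3/5 → 1 ('b')
  [13] 5/2 → 3 ('bba')

n(n+1)/2 = 14·15/2 = 105
Σ LCP = 0 + 1 + 2 + 3 + 2 + 3 + 1 + 2 + 4 + 0 + 3 + 2 + 1 + 3 = 27
distinct = 105 − 27 = 78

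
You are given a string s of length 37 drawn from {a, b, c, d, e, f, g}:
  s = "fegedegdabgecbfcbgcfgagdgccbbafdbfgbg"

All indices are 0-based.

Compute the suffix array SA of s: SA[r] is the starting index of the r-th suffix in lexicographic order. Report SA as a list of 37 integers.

[8, 29, 21, 28, 27, 13, 32, 35, 16, 9, 26, 12, 15, 25, 18, 7, 31, 4, 23, 11, 3, 5, 1, 14, 30, 0, 19, 33, 36, 20, 34, 24, 17, 6, 22, 10, 2]

sorted suffixes:
  #0 SA[0]=8  'abgecbfcbgcfgagdgccbbafdbfgbg'
  #1 SA[1]=29  'afdbfgbg'
  #2 SA[2]=21  'agdgccbbafdbfgbg'
  #3 SA[3]=28  'bafdbfgbg'
  #4 SA[4]=27  'bbafdbfgbg'
  #5 SA[5]=13  'bfcbgcfgagdgccbbafdbfgbg'
  #6 SA[6]=32  'bfgbg'
  #7 SA[7]=35  'bg'
  #8 SA[8]=16  'bgcfgagdgccbbafdbfgbg'
  #9 SA[9]=9  'bgecbfcbgcfgagdgccbbafdbfgbg'
  #10 SA[10]=26  'cbbafdbfgbg'
  #11 SA[11]=12  'cbfcbgcfgagdgccbbafdbfgbg'
  #12 SA[12]=15  'cbgcfgagdgccbbafdbfgbg'
  #13 SA[13]=25  'ccbbafdbfgbg'
  #14 SA[14]=18  'cfgagdgccbbafdbfgbg'
  #15 SA[15]=7  'dabgecbfcbgcfgagdgccbbafdbfgbg'
  #16 SA[16]=31  'dbfgbg'
  #17 SA[17]=4  'degdabgecbfcbgcfgagdgccbbafdbfgbg'
  #18 SA[18]=23  'dgccbbafdbfgbg'
  #19 SA[19]=11  'ecbfcbgcfgagdgccbbafdbfgbg'
  #20 SA[20]=3  'edegdabgecbfcbgcfgagdgccbbafdbfgbg'
  #21 SA[21]=5  'egdabgecbfcbgcfgagdgccbbafdbfgbg'
  #22 SA[22]=1  'egedegdabgecbfcbgcfgagdgccbbafdbfgbg'
  #23 SA[23]=14  'fcbgcfgagdgccbbafdbfgbg'
  #24 SA[24]=30  'fdbfgbg'
  #25 SA[25]=0  'fegedegdabgecbfcbgcfgagdgccbbafdbfgbg'
  #26 SA[26]=19  'fgagdgccbbafdbfgbg'
  #27 SA[27]=33  'fgbg'
  #28 SA[28]=36  'g'
  #29 SA[29]=20  'gagdgccbbafdbfgbg'
  #30 SA[30]=34  'gbg'
  #31 SA[31]=24  'gccbbafdbfgbg'
  #32 SA[32]=17  'gcfgagdgccbbafdbfgbg'
  #33 SA[33]=6  'gdabgecbfcbgcfgagdgccbbafdbfgbg'
  #34 SA[34]=22  'gdgccbbafdbfgbg'
  #35 SA[35]=10  'gecbfcbgcfgagdgccbbafdbfgbg'
  #36 SA[36]=2  'gedegdabgecbfcbgcfgagdgccbbafdbfgbg'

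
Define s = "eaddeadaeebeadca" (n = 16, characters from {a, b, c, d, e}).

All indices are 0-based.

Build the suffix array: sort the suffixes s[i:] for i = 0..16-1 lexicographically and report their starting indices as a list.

rank→(start, suffix):
  0 → (15, 'a')
  1 → (5, 'adaeebeadca')
  2 → (12, 'adca')
  3 → (1, 'addeadaeebeadca')
  4 → (7, 'aeebeadca')
  5 → (10, 'beadca')
  6 → (14, 'ca')
  7 → (6, 'daeebeadca')
  8 → (13, 'dca')
  9 → (2, 'ddeadaeebeadca')
  10 → (3, 'deadaeebeadca')
  11 → (4, 'eadaeebeadca')
  12 → (11, 'eadca')
  13 → (0, 'eaddeadaeebeadca')
  14 → (9, 'ebeadca')
  15 → (8, 'eebeadca')

[15, 5, 12, 1, 7, 10, 14, 6, 13, 2, 3, 4, 11, 0, 9, 8]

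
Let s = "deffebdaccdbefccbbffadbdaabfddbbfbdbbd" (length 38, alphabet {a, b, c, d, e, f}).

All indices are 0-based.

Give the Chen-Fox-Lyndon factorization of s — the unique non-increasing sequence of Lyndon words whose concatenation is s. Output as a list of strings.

["deffe", "bd", "accdbefccbbffadbd", "aabfddbbfbdbbd"]

emit factor 1: 'deffe' (i=0, period=5)
emit factor 2: 'bd' (i=5, period=2)
emit factor 3: 'accdbefccbbffadbd' (i=7, period=17)
emit factor 4: 'aabfddbbfbdbbd' (i=24, period=14)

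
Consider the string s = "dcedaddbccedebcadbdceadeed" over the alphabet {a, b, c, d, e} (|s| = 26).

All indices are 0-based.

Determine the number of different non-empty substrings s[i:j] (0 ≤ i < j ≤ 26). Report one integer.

sorted suffixes:
  #0 SA[0]=15  'adbdceadeed'
  #1 SA[1]=4  'addbccedebcadbdceadeed'
  #2 SA[2]=21  'adeed'
  #3 SA[3]=13  'bcadbdceadeed'
  #4 SA[4]=7  'bccedebcadbdceadeed'
  #5 SA[5]=17  'bdceadeed'
  #6 SA[6]=14  'cadbdceadeed'
  #7 SA[7]=8  'ccedebcadbdceadeed'
  #8 SA[8]=19  'ceadeed'
  #9 SA[9]=1  'cedaddbccedebcadbdceadeed'
  #10 SA[10]=9  'cedebcadbdceadeed'
  #11 SA[11]=25  'd'
  #12 SA[12]=3  'daddbccedebcadbdceadeed'
  #13 SA[13]=6  'dbccedebcadbdceadeed'
  #14 SA[14]=16  'dbdceadeed'
  #15 SA[15]=18  'dceadeed'
  #16 SA[16]=0  'dcedaddbccedebcadbdceadeed'
  #17 SA[17]=5  'ddbccedebcadbdceadeed'
  #18 SA[18]=11  'debcadbdceadeed'
  #19 SA[19]=22  'deed'
  #20 SA[20]=20  'eadeed'
  #21 SA[21]=12  'ebcadbdceadeed'
  #22 SA[22]=24  'ed'
  #23 SA[23]=2  'edaddbccedebcadbdceadeed'
  #24 SA[24]=10  'edebcadbdceadeed'
  #25 SA[25]=23  'eed'

SA = [15, 4, 21, 13, 7, 17, 14, 8, 19, 1, 9, 25, 3, 6, 16, 18, 0, 5, 11, 22, 20, 12, 24, 2, 10, 23]
i: (SA[i-1],SA[i]) lcp shared
  1: (15,4) 2 'ad'
  2: (4,21) 2 'ad'
  3: (21,13) 0 ''
  4: (13,7) 2 'bc'
  5: (7,17) 1 'b'
  6: (17,14) 0 ''
  7: (14,8) 1 'c'
  8: (8,19) 1 'c'
  9: (19,1) 2 'ce'
  10: (1,9) 3 'ced'
  11: (9,25) 0 ''
  12: (25,3) 1 'd'
  13: (3,6) 1 'd'
  14: (6,16) 2 'db'
  15: (16,18) 1 'd'
  16: (18,0) 3 'dce'
  17: (0,5) 1 'd'
  18: (5,11) 1 'd'
  19: (11,22) 2 'de'
  20: (22,20) 0 ''
  21: (20,12) 1 'e'
  22: (12,24) 1 'e'
  23: (24,2) 2 'ed'
  24: (2,10) 2 'ed'
  25: (10,23) 1 'e'

n(n+1)/2 = 26·27/2 = 351
Σ LCP = 0 + 2 + 2 + 0 + 2 + 1 + 0 + 1 + 1 + 2 + 3 + 0 + 1 + 1 + 2 + 1 + 3 + 1 + 1 + 2 + 0 + 1 + 1 + 2 + 2 + 1 = 33
distinct = 351 − 33 = 318

318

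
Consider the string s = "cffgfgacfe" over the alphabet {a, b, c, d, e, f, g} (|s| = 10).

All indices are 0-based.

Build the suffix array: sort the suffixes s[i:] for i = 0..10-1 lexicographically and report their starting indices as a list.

[6, 7, 0, 9, 8, 1, 4, 2, 5, 3]

rank | idx | suffix
   0 |   6 | acfe
   1 |   7 | cfe
   2 |   0 | cffgfgacfe
   3 |   9 | e
   4 |   8 | fe
   5 |   1 | ffgfgacfe
   6 |   4 | fgacfe
   7 |   2 | fgfgacfe
   8 |   5 | gacfe
   9 |   3 | gfgacfe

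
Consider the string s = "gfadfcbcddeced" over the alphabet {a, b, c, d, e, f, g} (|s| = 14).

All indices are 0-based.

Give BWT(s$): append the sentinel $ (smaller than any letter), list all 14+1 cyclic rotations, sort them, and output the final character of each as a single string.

dfcfbeecdadcgd$

rank  rotation         last
    0  $gfadfcbcddeced  d
    1  adfcbcddeced$gf  f
    2  bcddeced$gfadfc  c
    3  cbcddeced$gfadf  f
    4  cddeced$gfadfcb  b
    5  ced$gfadfcbcdde  e
    6  d$gfadfcbcddece  e
    7  ddeced$gfadfcbc  c
    8  deced$gfadfcbcd  d
    9  dfcbcddeced$gfa  a
   10  eced$gfadfcbcdd  d
   11  ed$gfadfcbcddec  c
   12  fadfcbcddeced$g  g
   13  fcbcddeced$gfad  d
   14  gfadfcbcddeced$  $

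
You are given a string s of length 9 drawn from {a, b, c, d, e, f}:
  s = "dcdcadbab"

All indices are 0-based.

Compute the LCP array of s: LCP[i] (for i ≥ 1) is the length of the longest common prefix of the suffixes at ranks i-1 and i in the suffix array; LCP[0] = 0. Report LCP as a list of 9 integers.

rank | idx | suffix
   0 |   7 | ab
   1 |   4 | adbab
   2 |   8 | b
   3 |   6 | bab
   4 |   3 | cadbab
   5 |   1 | cdcadbab
   6 |   5 | dbab
   7 |   2 | dcadbab
   8 |   0 | dcdcadbab

SA = [7, 4, 8, 6, 3, 1, 5, 2, 0]
i: (SA[i-1],SA[i]) lcp shared
  1: (7,4) 1 'a'
  2: (4,8) 0 ''
  3: (8,6) 1 'b'
  4: (6,3) 0 ''
  5: (3,1) 1 'c'
  6: (1,5) 0 ''
  7: (5,2) 1 'd'
  8: (2,0) 2 'dc'

[0, 1, 0, 1, 0, 1, 0, 1, 2]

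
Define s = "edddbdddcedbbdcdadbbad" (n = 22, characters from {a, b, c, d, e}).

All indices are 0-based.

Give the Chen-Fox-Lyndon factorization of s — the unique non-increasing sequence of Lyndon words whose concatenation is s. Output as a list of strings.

["e", "d", "d", "d", "bdddced", "bbdcd", "adbb", "ad"]

emit factor 1: 'e' (i=0, period=1)
emit factor 2: 'd' (i=1, period=1)
emit factor 3: 'd' (i=2, period=1)
emit factor 4: 'd' (i=3, period=1)
emit factor 5: 'bdddced' (i=4, period=7)
emit factor 6: 'bbdcd' (i=11, period=5)
emit factor 7: 'adbb' (i=16, period=4)
emit factor 8: 'ad' (i=20, period=2)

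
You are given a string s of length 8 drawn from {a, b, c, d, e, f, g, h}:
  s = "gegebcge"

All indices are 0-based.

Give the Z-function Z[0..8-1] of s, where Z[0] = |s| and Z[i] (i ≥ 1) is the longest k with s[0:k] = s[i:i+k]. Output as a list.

Z[0]=8
i=1: outside box; Z[1]=0
i=2: outside box; Z[2]=2 grow→box=[2,4)
i=3: min(r-i=1, Z[1]=0)=0; Z[3]=0
i=4: outside box; Z[4]=0
i=5: outside box; Z[5]=0
i=6: outside box; Z[6]=2 grow→box=[6,8)
i=7: min(r-i=1, Z[1]=0)=0; Z[7]=0

[8, 0, 2, 0, 0, 0, 2, 0]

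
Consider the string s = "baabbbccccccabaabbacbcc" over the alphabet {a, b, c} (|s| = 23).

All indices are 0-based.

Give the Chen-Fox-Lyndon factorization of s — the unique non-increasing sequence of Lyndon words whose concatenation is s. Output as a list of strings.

emit factor 1: 'b' (i=0, period=1)
emit factor 2: 'aabbbccccccab' (i=1, period=13)
emit factor 3: 'aabbacbcc' (i=14, period=9)

["b", "aabbbccccccab", "aabbacbcc"]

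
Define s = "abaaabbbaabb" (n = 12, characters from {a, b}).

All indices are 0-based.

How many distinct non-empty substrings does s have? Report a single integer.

57

sorted suffixes:
  #0 SA[0]=2  'aaabbbaabb'
  #1 SA[1]=8  'aabb'
  #2 SA[2]=3  'aabbbaabb'
  #3 SA[3]=0  'abaaabbbaabb'
  #4 SA[4]=9  'abb'
  #5 SA[5]=4  'abbbaabb'
  #6 SA[6]=11  'b'
  #7 SA[7]=1  'baaabbbaabb'
  #8 SA[8]=7  'baabb'
  #9 SA[9]=10  'bb'
  #10 SA[10]=6  'bbaabb'
  #11 SA[11]=5  'bbbaabb'

SA = [2, 8, 3, 0, 9, 4, 11, 1, 7, 10, 6, 5]
[i] adj suffixes → lcp
  [1] 2/8 → 2 ('aa')
  [2] 8/3 → 4 ('aabb')
  [3] 3/0 → 1 ('a')
  [4] 0/9 → 2 ('ab')
  [5] 9/4 → 3 ('abb')
  [6] 4/11 → 0 ('')
  [7] 11/1 → 1 ('b')
  [8] 1/7 → 3 ('baa')
  [9] 7/10 → 1 ('b')
  [10] 10/6 → 2 ('bb')
  [11] 6/5 → 2 ('bb')

n(n+1)/2 = 12·13/2 = 78
Σ LCP = 0 + 2 + 4 + 1 + 2 + 3 + 0 + 1 + 3 + 1 + 2 + 2 = 21
distinct = 78 − 21 = 57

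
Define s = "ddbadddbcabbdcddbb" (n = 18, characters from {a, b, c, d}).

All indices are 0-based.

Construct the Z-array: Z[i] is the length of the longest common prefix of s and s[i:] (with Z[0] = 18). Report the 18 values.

[18, 1, 0, 0, 2, 3, 1, 0, 0, 0, 0, 0, 1, 0, 3, 1, 0, 0]

Z[0]=18
i=1: i≥r, start 0; Z[1]=1 extend→box=[1,2)
i=2: i≥r, start 0; Z[2]=0
i=3: i≥r, start 0; Z[3]=0
i=4: i≥r, start 0; Z[4]=2 extend→box=[4,6)
i=5: min(r-i=1, Z[1]=1)=1; Z[5]=3 extend→box=[5,8)
i=6: min(r-i=2, Z[1]=1)=1; Z[6]=1
i=7: min(r-i=1, Z[2]=0)=0; Z[7]=0
i=8: i≥r, start 0; Z[8]=0
i=9: i≥r, start 0; Z[9]=0
i=10: i≥r, start 0; Z[10]=0
i=11: i≥r, start 0; Z[11]=0
i=12: i≥r, start 0; Z[12]=1 extend→box=[12,13)
i=13: i≥r, start 0; Z[13]=0
i=14: i≥r, start 0; Z[14]=3 extend→box=[14,17)
i=15: min(r-i=2, Z[1]=1)=1; Z[15]=1
i=16: min(r-i=1, Z[2]=0)=0; Z[16]=0
i=17: i≥r, start 0; Z[17]=0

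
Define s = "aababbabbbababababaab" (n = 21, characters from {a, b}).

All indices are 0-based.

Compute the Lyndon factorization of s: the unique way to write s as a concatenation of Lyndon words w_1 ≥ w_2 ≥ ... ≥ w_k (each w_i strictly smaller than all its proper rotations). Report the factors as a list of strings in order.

["aababbabbbabababab", "aab"]

emit factor 1: 'aababbabbbabababab' (i=0, period=18)
emit factor 2: 'aab' (i=18, period=3)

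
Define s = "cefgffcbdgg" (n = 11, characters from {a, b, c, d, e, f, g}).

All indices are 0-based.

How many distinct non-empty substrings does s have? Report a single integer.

sorted suffixes:
  #0 SA[0]=7  'bdgg'
  #1 SA[1]=6  'cbdgg'
  #2 SA[2]=0  'cefgffcbdgg'
  #3 SA[3]=8  'dgg'
  #4 SA[4]=1  'efgffcbdgg'
  #5 SA[5]=5  'fcbdgg'
  #6 SA[6]=4  'ffcbdgg'
  #7 SA[7]=2  'fgffcbdgg'
  #8 SA[8]=10  'g'
  #9 SA[9]=3  'gffcbdgg'
  #10 SA[10]=9  'gg'

SA = [7, 6, 0, 8, 1, 5, 4, 2, 10, 3, 9]
[i] adj suffixes → lcp
  [1] 7/6 → 0 ('')
  [2] 6/0 → 1 ('c')
  [3] 0/8 → 0 ('')
  [4] 8/1 → 0 ('')
  [5] 1/5 → 0 ('')
  [6] 5/4 → 1 ('f')
  [7] 4/2 → 1 ('f')
  [8] 2/10 → 0 ('')
  [9] 10/3 → 1 ('g')
  [10] 3/9 → 1 ('g')

n(n+1)/2 = 11·12/2 = 66
Σ LCP = 0 + 0 + 1 + 0 + 0 + 0 + 1 + 1 + 0 + 1 + 1 = 5
distinct = 66 − 5 = 61

61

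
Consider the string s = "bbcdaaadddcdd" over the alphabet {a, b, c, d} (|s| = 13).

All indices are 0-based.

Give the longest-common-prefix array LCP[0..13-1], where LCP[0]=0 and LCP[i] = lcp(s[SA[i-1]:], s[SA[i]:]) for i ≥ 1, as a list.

[0, 2, 1, 0, 1, 0, 2, 0, 1, 1, 1, 2, 2]

rank→(start, suffix):
  0 → (4, 'aaadddcdd')
  1 → (5, 'aadddcdd')
  2 → (6, 'adddcdd')
  3 → (0, 'bbcdaaadddcdd')
  4 → (1, 'bcdaaadddcdd')
  5 → (2, 'cdaaadddcdd')
  6 → (10, 'cdd')
  7 → (12, 'd')
  8 → (3, 'daaadddcdd')
  9 → (9, 'dcdd')
  10 → (11, 'dd')
  11 → (8, 'ddcdd')
  12 → (7, 'dddcdd')

SA = [4, 5, 6, 0, 1, 2, 10, 12, 3, 9, 11, 8, 7]
rank  pair      lcp
   1  s[4:],s[5:]  2  'aa'
   2  s[5:],s[6:]  1  'a'
   3  s[6:],s[0:]  0  ''
   4  s[0:],s[1:]  1  'b'
   5  s[1:],s[2:]  0  ''
   6  s[2:],s[10:]  2  'cd'
   7  s[10:],s[12:]  0  ''
   8  s[12:],s[3:]  1  'd'
   9  s[3:],s[9:]  1  'd'
  10  s[9:],s[11:]  1  'd'
  11  s[11:],s[8:]  2  'dd'
  12  s[8:],s[7:]  2  'dd'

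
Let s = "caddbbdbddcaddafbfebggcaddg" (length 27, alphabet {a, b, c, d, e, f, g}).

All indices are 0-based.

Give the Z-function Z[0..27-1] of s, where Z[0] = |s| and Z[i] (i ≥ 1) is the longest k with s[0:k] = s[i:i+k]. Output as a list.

[27, 0, 0, 0, 0, 0, 0, 0, 0, 0, 4, 0, 0, 0, 0, 0, 0, 0, 0, 0, 0, 0, 4, 0, 0, 0, 0]

Z[0]=27
i=1: outside box; Z[1]=0
i=2: outside box; Z[2]=0
i=3: outside box; Z[3]=0
i=4: outside box; Z[4]=0
i=5: outside box; Z[5]=0
i=6: outside box; Z[6]=0
i=7: outside box; Z[7]=0
i=8: outside box; Z[8]=0
i=9: outside box; Z[9]=0
i=10: outside box; Z[10]=4 grow→box=[10,14)
i=11: min(r-i=3, Z[1]=0)=0; Z[11]=0
i=12: min(r-i=2, Z[2]=0)=0; Z[12]=0
i=13: min(r-i=1, Z[3]=0)=0; Z[13]=0
i=14: outside box; Z[14]=0
i=15: outside box; Z[15]=0
i=16: outside box; Z[16]=0
i=17: outside box; Z[17]=0
i=18: outside box; Z[18]=0
i=19: outside box; Z[19]=0
i=20: outside box; Z[20]=0
i=21: outside box; Z[21]=0
i=22: outside box; Z[22]=4 grow→box=[22,26)
i=23: min(r-i=3, Z[1]=0)=0; Z[23]=0
i=24: min(r-i=2, Z[2]=0)=0; Z[24]=0
i=25: min(r-i=1, Z[3]=0)=0; Z[25]=0
i=26: outside box; Z[26]=0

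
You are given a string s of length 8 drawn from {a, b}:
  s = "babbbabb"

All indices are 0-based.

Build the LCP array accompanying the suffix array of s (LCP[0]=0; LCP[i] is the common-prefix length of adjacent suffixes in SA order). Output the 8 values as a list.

rank→(start, suffix):
  0 → (5, 'abb')
  1 → (1, 'abbbabb')
  2 → (7, 'b')
  3 → (4, 'babb')
  4 → (0, 'babbbabb')
  5 → (6, 'bb')
  6 → (3, 'bbabb')
  7 → (2, 'bbbabb')

SA = [5, 1, 7, 4, 0, 6, 3, 2]
[i] adj suffixes → lcp
  [1] 5/1 → 3 ('abb')
  [2] 1/7 → 0 ('')
  [3] 7/4 → 1 ('b')
  [4] 4/0 → 4 ('babb')
  [5] 0/6 → 1 ('b')
  [6] 6/3 → 2 ('bb')
  [7] 3/2 → 2 ('bb')

[0, 3, 0, 1, 4, 1, 2, 2]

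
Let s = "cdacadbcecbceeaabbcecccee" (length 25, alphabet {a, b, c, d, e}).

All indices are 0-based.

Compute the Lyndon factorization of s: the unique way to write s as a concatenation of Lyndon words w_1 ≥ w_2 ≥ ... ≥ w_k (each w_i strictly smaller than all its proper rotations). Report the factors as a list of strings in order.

["cd", "acadbcecbcee", "aabbcecccee"]

emit factor 1: 'cd' (i=0, period=2)
emit factor 2: 'acadbcecbcee' (i=2, period=12)
emit factor 3: 'aabbcecccee' (i=14, period=11)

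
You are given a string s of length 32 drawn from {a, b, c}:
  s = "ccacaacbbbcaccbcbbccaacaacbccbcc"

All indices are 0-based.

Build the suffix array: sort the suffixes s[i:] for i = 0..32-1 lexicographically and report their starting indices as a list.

[20, 4, 23, 2, 21, 5, 24, 11, 7, 8, 16, 9, 14, 29, 17, 26, 31, 19, 3, 22, 1, 10, 6, 15, 13, 28, 25, 30, 18, 0, 12, 27]

sorted suffixes:
  #0 SA[0]=20  'aacaacbccbcc'
  #1 SA[1]=4  'aacbbbcaccbcbbccaacaacbccbcc'
  #2 SA[2]=23  'aacbccbcc'
  #3 SA[3]=2  'acaacbbbcaccbcbbccaacaacbccbcc'
  #4 SA[4]=21  'acaacbccbcc'
  #5 SA[5]=5  'acbbbcaccbcbbccaacaacbccbcc'
  #6 SA[6]=24  'acbccbcc'
  #7 SA[7]=11  'accbcbbccaacaacbccbcc'
  #8 SA[8]=7  'bbbcaccbcbbccaacaacbccbcc'
  #9 SA[9]=8  'bbcaccbcbbccaacaacbccbcc'
  #10 SA[10]=16  'bbccaacaacbccbcc'
  #11 SA[11]=9  'bcaccbcbbccaacaacbccbcc'
  #12 SA[12]=14  'bcbbccaacaacbccbcc'
  #13 SA[13]=29  'bcc'
  #14 SA[14]=17  'bccaacaacbccbcc'
  #15 SA[15]=26  'bccbcc'
  #16 SA[16]=31  'c'
  #17 SA[17]=19  'caacaacbccbcc'
  #18 SA[18]=3  'caacbbbcaccbcbbccaacaacbccbcc'
  #19 SA[19]=22  'caacbccbcc'
  #20 SA[20]=1  'cacaacbbbcaccbcbbccaacaacbccbcc'
  #21 SA[21]=10  'caccbcbbccaacaacbccbcc'
  #22 SA[22]=6  'cbbbcaccbcbbccaacaacbccbcc'
  #23 SA[23]=15  'cbbccaacaacbccbcc'
  #24 SA[24]=13  'cbcbbccaacaacbccbcc'
  #25 SA[25]=28  'cbcc'
  #26 SA[26]=25  'cbccbcc'
  #27 SA[27]=30  'cc'
  #28 SA[28]=18  'ccaacaacbccbcc'
  #29 SA[29]=0  'ccacaacbbbcaccbcbbccaacaacbccbcc'
  #30 SA[30]=12  'ccbcbbccaacaacbccbcc'
  #31 SA[31]=27  'ccbcc'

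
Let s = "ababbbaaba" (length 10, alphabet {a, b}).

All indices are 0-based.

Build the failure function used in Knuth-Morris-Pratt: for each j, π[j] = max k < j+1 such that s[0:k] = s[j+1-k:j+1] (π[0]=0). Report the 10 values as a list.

[0, 0, 1, 2, 0, 0, 1, 1, 2, 3]

π[0] = 0
j=1 s[j]='b': π[1]=0 (border '')
j=2 s[j]='a': π[2]=1 (border 'a')
j=3 s[j]='b': π[3]=2 (border 'ab')
j=4 s[j]='b': k: 2→0; π[4]=0 (border '')
j=5 s[j]='b': π[5]=0 (border '')
j=6 s[j]='a': π[6]=1 (border 'a')
j=7 s[j]='a': k: 1→0; π[7]=1 (border 'a')
j=8 s[j]='b': π[8]=2 (border 'ab')
j=9 s[j]='a': π[9]=3 (border 'aba')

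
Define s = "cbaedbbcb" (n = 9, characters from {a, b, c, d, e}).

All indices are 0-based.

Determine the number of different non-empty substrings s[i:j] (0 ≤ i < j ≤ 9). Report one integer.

rank→(start, suffix):
  0 → (2, 'aedbbcb')
  1 → (8, 'b')
  2 → (1, 'baedbbcb')
  3 → (5, 'bbcb')
  4 → (6, 'bcb')
  5 → (7, 'cb')
  6 → (0, 'cbaedbbcb')
  7 → (4, 'dbbcb')
  8 → (3, 'edbbcb')

SA = [2, 8, 1, 5, 6, 7, 0, 4, 3]
[i] adj suffixes → lcp
  [1] 2/8 → 0 ('')
  [2] 8/1 → 1 ('b')
  [3] 1/5 → 1 ('b')
  [4] 5/6 → 1 ('b')
  [5] 6/7 → 0 ('')
  [6] 7/0 → 2 ('cb')
  [7] 0/4 → 0 ('')
  [8] 4/3 → 0 ('')

n(n+1)/2 = 9·10/2 = 45
Σ LCP = 0 + 0 + 1 + 1 + 1 + 0 + 2 + 0 + 0 = 5
distinct = 45 − 5 = 40

40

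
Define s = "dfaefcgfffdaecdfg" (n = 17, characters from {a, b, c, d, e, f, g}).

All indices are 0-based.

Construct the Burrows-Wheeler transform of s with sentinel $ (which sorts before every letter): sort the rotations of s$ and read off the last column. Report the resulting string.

rank  rotation            last
    0  $dfaefcgfffdaecdfg  g
    1  aecdfg$dfaefcgfffd  d
    2  aefcgfffdaecdfg$df  f
    3  cdfg$dfaefcgfffdae  e
    4  cgfffdaecdfg$dfaef  f
    5  daecdfg$dfaefcgfff  f
    6  dfaefcgfffdaecdfg$  $
    7  dfg$dfaefcgfffdaec  c
    8  ecdfg$dfaefcgfffda  a
    9  efcgfffdaecdfg$dfa  a
   10  faefcgfffdaecdfg$d  d
   11  fcgfffdaecdfg$dfae  e
   12  fdaecdfg$dfaefcgff  f
   13  ffdaecdfg$dfaefcgf  f
   14  fffdaecdfg$dfaefcg  g
   15  fg$dfaefcgfffdaecd  d
   16  g$dfaefcgfffdaecdf  f
   17  gfffdaecdfg$dfaefc  c

gdfeff$caadeffgdfc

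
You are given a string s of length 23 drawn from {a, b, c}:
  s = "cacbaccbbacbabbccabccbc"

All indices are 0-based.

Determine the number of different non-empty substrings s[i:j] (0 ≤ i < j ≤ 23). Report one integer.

sorted suffixes:
  #0 SA[0]=12  'abbccabccbc'
  #1 SA[1]=17  'abccbc'
  #2 SA[2]=9  'acbabbccabccbc'
  #3 SA[3]=1  'acbaccbbacbabbccabccbc'
  #4 SA[4]=4  'accbbacbabbccabccbc'
  #5 SA[5]=11  'babbccabccbc'
  #6 SA[6]=8  'bacbabbccabccbc'
  #7 SA[7]=3  'baccbbacbabbccabccbc'
  #8 SA[8]=7  'bbacbabbccabccbc'
  #9 SA[9]=13  'bbccabccbc'
  #10 SA[10]=21  'bc'
  #11 SA[11]=14  'bccabccbc'
  #12 SA[12]=18  'bccbc'
  #13 SA[13]=22  'c'
  #14 SA[14]=16  'cabccbc'
  #15 SA[15]=0  'cacbaccbbacbabbccabccbc'
  #16 SA[16]=10  'cbabbccabccbc'
  #17 SA[17]=2  'cbaccbbacbabbccabccbc'
  #18 SA[18]=6  'cbbacbabbccabccbc'
  #19 SA[19]=20  'cbc'
  #20 SA[20]=15  'ccabccbc'
  #21 SA[21]=5  'ccbbacbabbccabccbc'
  #22 SA[22]=19  'ccbc'

SA = [12, 17, 9, 1, 4, 11, 8, 3, 7, 13, 21, 14, 18, 22, 16, 0, 10, 2, 6, 20, 15, 5, 19]
[i] adj suffixes → lcp
  [1] 12/17 → 2 ('ab')
  [2] 17/9 → 1 ('a')
  [3] 9/1 → 4 ('acba')
  [4] 1/4 → 2 ('ac')
  [5] 4/11 → 0 ('')
  [6] 11/8 → 2 ('ba')
  [7] 8/3 → 3 ('bac')
  [8] 3/7 → 1 ('b')
  [9] 7/13 → 2 ('bb')
  [10] 13/21 → 1 ('b')
  [11] 21/14 → 2 ('bc')
  [12] 14/18 → 3 ('bcc')
  [13] 18/22 → 0 ('')
  [14] 22/16 → 1 ('c')
  [15] 16/0 → 2 ('ca')
  [16] 0/10 → 1 ('c')
  [17] 10/2 → 3 ('cba')
  [18] 2/6 → 2 ('cb')
  [19] 6/20 → 2 ('cb')
  [20] 20/15 → 1 ('c')
  [21] 15/5 → 2 ('cc')
  [22] 5/19 → 3 ('ccb')

n(n+1)/2 = 23·24/2 = 276
Σ LCP = 0 + 2 + 1 + 4 + 2 + 0 + 2 + 3 + 1 + 2 + 1 + 2 + 3 + 0 + 1 + 2 + 1 + 3 + 2 + 2 + 1 + 2 + 3 = 40
distinct = 276 − 40 = 236

236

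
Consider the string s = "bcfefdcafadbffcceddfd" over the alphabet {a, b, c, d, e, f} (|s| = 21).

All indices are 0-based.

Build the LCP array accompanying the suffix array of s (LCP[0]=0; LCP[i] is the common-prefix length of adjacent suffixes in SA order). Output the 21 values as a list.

[0, 1, 0, 1, 0, 1, 1, 1, 0, 1, 1, 1, 1, 0, 1, 0, 1, 1, 2, 1, 1]

rank | idx | suffix
   0 |   9 | adbffcceddfd
   1 |   7 | afadbffcceddfd
   2 |   0 | bcfefdcafadbffcceddfd
   3 |  11 | bffcceddfd
   4 |   6 | cafadbffcceddfd
   5 |  14 | cceddfd
   6 |  15 | ceddfd
   7 |   1 | cfefdcafadbffcceddfd
   8 |  20 | d
   9 |  10 | dbffcceddfd
  10 |   5 | dcafadbffcceddfd
  11 |  17 | ddfd
  12 |  18 | dfd
  13 |  16 | eddfd
  14 |   3 | efdcafadbffcceddfd
  15 |   8 | fadbffcceddfd
  16 |  13 | fcceddfd
  17 |  19 | fd
  18 |   4 | fdcafadbffcceddfd
  19 |   2 | fefdcafadbffcceddfd
  20 |  12 | ffcceddfd

SA = [9, 7, 0, 11, 6, 14, 15, 1, 20, 10, 5, 17, 18, 16, 3, 8, 13, 19, 4, 2, 12]
rank  pair      lcp
   1  s[9:],s[7:]  1  'a'
   2  s[7:],s[0:]  0  ''
   3  s[0:],s[11:]  1  'b'
   4  s[11:],s[6:]  0  ''
   5  s[6:],s[14:]  1  'c'
   6  s[14:],s[15:]  1  'c'
   7  s[15:],s[1:]  1  'c'
   8  s[1:],s[20:]  0  ''
   9  s[20:],s[10:]  1  'd'
  10  s[10:],s[5:]  1  'd'
  11  s[5:],s[17:]  1  'd'
  12  s[17:],s[18:]  1  'd'
  13  s[18:],s[16:]  0  ''
  14  s[16:],s[3:]  1  'e'
  15  s[3:],s[8:]  0  ''
  16  s[8:],s[13:]  1  'f'
  17  s[13:],s[19:]  1  'f'
  18  s[19:],s[4:]  2  'fd'
  19  s[4:],s[2:]  1  'f'
  20  s[2:],s[12:]  1  'f'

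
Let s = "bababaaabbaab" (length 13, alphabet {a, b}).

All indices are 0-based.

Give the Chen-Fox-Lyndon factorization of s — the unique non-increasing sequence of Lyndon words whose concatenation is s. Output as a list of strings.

emit factor 1: 'b' (i=0, period=1)
emit factor 2: 'ab' (i=1, period=2)
emit factor 3: 'ab' (i=3, period=2)
emit factor 4: 'aaabbaab' (i=5, period=8)

["b", "ab", "ab", "aaabbaab"]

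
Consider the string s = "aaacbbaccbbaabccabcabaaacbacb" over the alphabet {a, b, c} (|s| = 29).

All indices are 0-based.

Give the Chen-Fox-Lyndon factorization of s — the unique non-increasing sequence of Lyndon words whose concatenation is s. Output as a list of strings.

emit factor 1: 'aaacbbaccbbaabccabcab' (i=0, period=21)
emit factor 2: 'aaacbacb' (i=21, period=8)

["aaacbbaccbbaabccabcab", "aaacbacb"]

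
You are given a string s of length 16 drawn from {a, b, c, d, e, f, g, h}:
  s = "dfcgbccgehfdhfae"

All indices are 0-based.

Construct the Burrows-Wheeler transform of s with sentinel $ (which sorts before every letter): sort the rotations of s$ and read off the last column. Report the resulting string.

rank  rotation           last
    0  $dfcgbccgehfdhfae  e
    1  ae$dfcgbccgehfdhf  f
    2  bccgehfdhfae$dfcg  g
    3  ccgehfdhfae$dfcgb  b
    4  cgbccgehfdhfae$df  f
    5  cgehfdhfae$dfcgbc  c
    6  dfcgbccgehfdhfae$  $
    7  dhfae$dfcgbccgehf  f
    8  e$dfcgbccgehfdhfa  a
    9  ehfdhfae$dfcgbccg  g
   10  fae$dfcgbccgehfdh  h
   11  fcgbccgehfdhfae$d  d
   12  fdhfae$dfcgbccgeh  h
   13  gbccgehfdhfae$dfc  c
   14  gehfdhfae$dfcgbcc  c
   15  hfae$dfcgbccgehfd  d
   16  hfdhfae$dfcgbccge  e

efgbfc$faghdhccde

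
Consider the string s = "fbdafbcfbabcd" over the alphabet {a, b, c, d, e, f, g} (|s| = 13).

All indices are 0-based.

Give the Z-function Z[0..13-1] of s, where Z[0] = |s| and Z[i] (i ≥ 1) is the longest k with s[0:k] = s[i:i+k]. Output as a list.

[13, 0, 0, 0, 2, 0, 0, 2, 0, 0, 0, 0, 0]

Z[0]=13
i=1: outside box; Z[1]=0
i=2: outside box; Z[2]=0
i=3: outside box; Z[3]=0
i=4: outside box; Z[4]=2 scan→box=[4,6)
i=5: min(r-i=1, Z[1]=0)=0; Z[5]=0
i=6: outside box; Z[6]=0
i=7: outside box; Z[7]=2 scan→box=[7,9)
i=8: min(r-i=1, Z[1]=0)=0; Z[8]=0
i=9: outside box; Z[9]=0
i=10: outside box; Z[10]=0
i=11: outside box; Z[11]=0
i=12: outside box; Z[12]=0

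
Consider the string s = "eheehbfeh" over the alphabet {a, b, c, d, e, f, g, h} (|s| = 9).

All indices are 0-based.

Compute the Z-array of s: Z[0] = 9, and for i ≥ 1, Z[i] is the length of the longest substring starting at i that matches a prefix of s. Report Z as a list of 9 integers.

[9, 0, 1, 2, 0, 0, 0, 2, 0]

Z[0]=9
i=1: i≥r, start 0; Z[1]=0
i=2: i≥r, start 0; Z[2]=1 scan→box=[2,3)
i=3: i≥r, start 0; Z[3]=2 scan→box=[3,5)
i=4: min(r-i=1, Z[1]=0)=0; Z[4]=0
i=5: i≥r, start 0; Z[5]=0
i=6: i≥r, start 0; Z[6]=0
i=7: i≥r, start 0; Z[7]=2 scan→box=[7,9)
i=8: min(r-i=1, Z[1]=0)=0; Z[8]=0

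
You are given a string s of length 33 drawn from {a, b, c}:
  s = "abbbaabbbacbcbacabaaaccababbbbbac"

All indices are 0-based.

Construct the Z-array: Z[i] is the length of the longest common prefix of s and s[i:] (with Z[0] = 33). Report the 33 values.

[33, 0, 0, 0, 1, 5, 0, 0, 0, 1, 0, 0, 0, 0, 1, 0, 2, 0, 1, 1, 1, 0, 0, 2, 0, 4, 0, 0, 0, 0, 0, 1, 0]

Z[0]=33
i=1: i≥r, start 0; Z[1]=0
i=2: i≥r, start 0; Z[2]=0
i=3: i≥r, start 0; Z[3]=0
i=4: i≥r, start 0; Z[4]=1 grow→box=[4,5)
i=5: i≥r, start 0; Z[5]=5 grow→box=[5,10)
i=6: min(r-i=4, Z[1]=0)=0; Z[6]=0
i=7: min(r-i=3, Z[2]=0)=0; Z[7]=0
i=8: min(r-i=2, Z[3]=0)=0; Z[8]=0
i=9: min(r-i=1, Z[4]=1)=1; Z[9]=1
i=10: i≥r, start 0; Z[10]=0
i=11: i≥r, start 0; Z[11]=0
i=12: i≥r, start 0; Z[12]=0
i=13: i≥r, start 0; Z[13]=0
i=14: i≥r, start 0; Z[14]=1 grow→box=[14,15)
i=15: i≥r, start 0; Z[15]=0
i=16: i≥r, start 0; Z[16]=2 grow→box=[16,18)
i=17: min(r-i=1, Z[1]=0)=0; Z[17]=0
i=18: i≥r, start 0; Z[18]=1 grow→box=[18,19)
i=19: i≥r, start 0; Z[19]=1 grow→box=[19,20)
i=20: i≥r, start 0; Z[20]=1 grow→box=[20,21)
i=21: i≥r, start 0; Z[21]=0
i=22: i≥r, start 0; Z[22]=0
i=23: i≥r, start 0; Z[23]=2 grow→box=[23,25)
i=24: min(r-i=1, Z[1]=0)=0; Z[24]=0
i=25: i≥r, start 0; Z[25]=4 grow→box=[25,29)
i=26: min(r-i=3, Z[1]=0)=0; Z[26]=0
i=27: min(r-i=2, Z[2]=0)=0; Z[27]=0
i=28: min(r-i=1, Z[3]=0)=0; Z[28]=0
i=29: i≥r, start 0; Z[29]=0
i=30: i≥r, start 0; Z[30]=0
i=31: i≥r, start 0; Z[31]=1 grow→box=[31,32)
i=32: i≥r, start 0; Z[32]=0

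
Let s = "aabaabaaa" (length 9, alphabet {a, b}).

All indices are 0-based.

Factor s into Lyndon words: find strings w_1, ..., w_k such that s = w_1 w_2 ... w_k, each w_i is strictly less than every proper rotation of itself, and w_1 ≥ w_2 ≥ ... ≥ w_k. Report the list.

emit factor 1: 'aab' (i=0, period=3)
emit factor 2: 'aab' (i=3, period=3)
emit factor 3: 'a' (i=6, period=1)
emit factor 4: 'a' (i=7, period=1)
emit factor 5: 'a' (i=8, period=1)

["aab", "aab", "a", "a", "a"]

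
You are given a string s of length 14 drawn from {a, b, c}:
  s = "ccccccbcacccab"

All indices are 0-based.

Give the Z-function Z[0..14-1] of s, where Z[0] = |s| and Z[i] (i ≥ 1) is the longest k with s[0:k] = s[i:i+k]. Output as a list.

[14, 5, 4, 3, 2, 1, 0, 1, 0, 3, 2, 1, 0, 0]

Z[0]=14
i=1: outside box; Z[1]=5 extend→box=[1,6)
i=2: min(r-i=4, Z[1]=5)=4; Z[2]=4
i=3: min(r-i=3, Z[2]=4)=3; Z[3]=3
i=4: min(r-i=2, Z[3]=3)=2; Z[4]=2
i=5: min(r-i=1, Z[4]=2)=1; Z[5]=1
i=6: outside box; Z[6]=0
i=7: outside box; Z[7]=1 extend→box=[7,8)
i=8: outside box; Z[8]=0
i=9: outside box; Z[9]=3 extend→box=[9,12)
i=10: min(r-i=2, Z[1]=5)=2; Z[10]=2
i=11: min(r-i=1, Z[2]=4)=1; Z[11]=1
i=12: outside box; Z[12]=0
i=13: outside box; Z[13]=0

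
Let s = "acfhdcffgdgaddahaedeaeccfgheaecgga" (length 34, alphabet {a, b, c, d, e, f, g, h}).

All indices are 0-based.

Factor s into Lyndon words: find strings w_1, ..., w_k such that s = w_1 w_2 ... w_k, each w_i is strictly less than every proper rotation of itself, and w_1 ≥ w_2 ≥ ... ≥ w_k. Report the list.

["acfhdcffgdgaddahaedeaeccfgheaecgg", "a"]

emit factor 1: 'acfhdcffgdgaddahaedeaeccfgheaecgg' (i=0, period=33)
emit factor 2: 'a' (i=33, period=1)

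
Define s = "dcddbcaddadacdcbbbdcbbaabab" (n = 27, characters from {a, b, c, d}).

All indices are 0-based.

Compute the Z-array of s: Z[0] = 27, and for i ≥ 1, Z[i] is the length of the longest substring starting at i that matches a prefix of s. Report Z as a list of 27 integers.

Z[0]=27
i=1: fresh scan; Z[1]=0
i=2: fresh scan; Z[2]=1 scan→box=[2,3)
i=3: fresh scan; Z[3]=1 scan→box=[3,4)
i=4: fresh scan; Z[4]=0
i=5: fresh scan; Z[5]=0
i=6: fresh scan; Z[6]=0
i=7: fresh scan; Z[7]=1 scan→box=[7,8)
i=8: fresh scan; Z[8]=1 scan→box=[8,9)
i=9: fresh scan; Z[9]=0
i=10: fresh scan; Z[10]=1 scan→box=[10,11)
i=11: fresh scan; Z[11]=0
i=12: fresh scan; Z[12]=0
i=13: fresh scan; Z[13]=2 scan→box=[13,15)
i=14: min(r-i=1, Z[1]=0)=0; Z[14]=0
i=15: fresh scan; Z[15]=0
i=16: fresh scan; Z[16]=0
i=17: fresh scan; Z[17]=0
i=18: fresh scan; Z[18]=2 scan→box=[18,20)
i=19: min(r-i=1, Z[1]=0)=0; Z[19]=0
i=20: fresh scan; Z[20]=0
i=21: fresh scan; Z[21]=0
i=22: fresh scan; Z[22]=0
i=23: fresh scan; Z[23]=0
i=24: fresh scan; Z[24]=0
i=25: fresh scan; Z[25]=0
i=26: fresh scan; Z[26]=0

[27, 0, 1, 1, 0, 0, 0, 1, 1, 0, 1, 0, 0, 2, 0, 0, 0, 0, 2, 0, 0, 0, 0, 0, 0, 0, 0]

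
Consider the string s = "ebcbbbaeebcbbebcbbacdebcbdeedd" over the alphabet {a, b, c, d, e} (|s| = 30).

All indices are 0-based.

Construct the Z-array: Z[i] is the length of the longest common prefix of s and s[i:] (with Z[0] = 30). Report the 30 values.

Z[0]=30
i=1: fresh scan; Z[1]=0
i=2: fresh scan; Z[2]=0
i=3: fresh scan; Z[3]=0
i=4: fresh scan; Z[4]=0
i=5: fresh scan; Z[5]=0
i=6: fresh scan; Z[6]=0
i=7: fresh scan; Z[7]=1 grow→box=[7,8)
i=8: fresh scan; Z[8]=5 grow→box=[8,13)
i=9: min(r-i=4, Z[1]=0)=0; Z[9]=0
i=10: min(r-i=3, Z[2]=0)=0; Z[10]=0
i=11: min(r-i=2, Z[3]=0)=0; Z[11]=0
i=12: min(r-i=1, Z[4]=0)=0; Z[12]=0
i=13: fresh scan; Z[13]=5 grow→box=[13,18)
i=14: min(r-i=4, Z[1]=0)=0; Z[14]=0
i=15: min(r-i=3, Z[2]=0)=0; Z[15]=0
i=16: min(r-i=2, Z[3]=0)=0; Z[16]=0
i=17: min(r-i=1, Z[4]=0)=0; Z[17]=0
i=18: fresh scan; Z[18]=0
i=19: fresh scan; Z[19]=0
i=20: fresh scan; Z[20]=0
i=21: fresh scan; Z[21]=4 grow→box=[21,25)
i=22: min(r-i=3, Z[1]=0)=0; Z[22]=0
i=23: min(r-i=2, Z[2]=0)=0; Z[23]=0
i=24: min(r-i=1, Z[3]=0)=0; Z[24]=0
i=25: fresh scan; Z[25]=0
i=26: fresh scan; Z[26]=1 grow→box=[26,27)
i=27: fresh scan; Z[27]=1 grow→box=[27,28)
i=28: fresh scan; Z[28]=0
i=29: fresh scan; Z[29]=0

[30, 0, 0, 0, 0, 0, 0, 1, 5, 0, 0, 0, 0, 5, 0, 0, 0, 0, 0, 0, 0, 4, 0, 0, 0, 0, 1, 1, 0, 0]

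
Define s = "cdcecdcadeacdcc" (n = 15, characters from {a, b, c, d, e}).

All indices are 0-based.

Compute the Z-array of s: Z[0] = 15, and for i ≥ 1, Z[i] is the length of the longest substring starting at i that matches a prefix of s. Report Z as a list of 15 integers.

Z[0]=15
i=1: outside box; Z[1]=0
i=2: outside box; Z[2]=1 scan→box=[2,3)
i=3: outside box; Z[3]=0
i=4: outside box; Z[4]=3 scan→box=[4,7)
i=5: min(r-i=2, Z[1]=0)=0; Z[5]=0
i=6: min(r-i=1, Z[2]=1)=1; Z[6]=1
i=7: outside box; Z[7]=0
i=8: outside box; Z[8]=0
i=9: outside box; Z[9]=0
i=10: outside box; Z[10]=0
i=11: outside box; Z[11]=3 scan→box=[11,14)
i=12: min(r-i=2, Z[1]=0)=0; Z[12]=0
i=13: min(r-i=1, Z[2]=1)=1; Z[13]=1
i=14: outside box; Z[14]=1 scan→box=[14,15)

[15, 0, 1, 0, 3, 0, 1, 0, 0, 0, 0, 3, 0, 1, 1]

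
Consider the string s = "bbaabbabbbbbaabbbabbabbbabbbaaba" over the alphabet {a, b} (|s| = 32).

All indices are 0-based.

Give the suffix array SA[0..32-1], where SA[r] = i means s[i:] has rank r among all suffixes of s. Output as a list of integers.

sorted suffixes:
  #0 SA[0]=31  'a'
  #1 SA[1]=28  'aaba'
  #2 SA[2]=2  'aabbabbbbbaabbbabbabbbabbbaaba'
  #3 SA[3]=12  'aabbbabbabbbabbbaaba'
  #4 SA[4]=29  'aba'
  #5 SA[5]=17  'abbabbbabbbaaba'
  #6 SA[6]=3  'abbabbbbbaabbbabbabbbabbbaaba'
  #7 SA[7]=24  'abbbaaba'
  #8 SA[8]=13  'abbbabbabbbabbbaaba'
  #9 SA[9]=20  'abbbabbbaaba'
  #10 SA[10]=6  'abbbbbaabbbabbabbbabbbaaba'
  #11 SA[11]=30  'ba'
  #12 SA[12]=27  'baaba'
  #13 SA[13]=1  'baabbabbbbbaabbbabbabbbabbbaaba'
  #14 SA[14]=11  'baabbbabbabbbabbbaaba'
  #15 SA[15]=16  'babbabbbabbbaaba'
  #16 SA[16]=23  'babbbaaba'
  #17 SA[17]=19  'babbbabbbaaba'
  #18 SA[18]=5  'babbbbbaabbbabbabbbabbbaaba'
  #19 SA[19]=26  'bbaaba'
  #20 SA[20]=0  'bbaabbabbbbbaabbbabbabbbabbbaaba'
  #21 SA[21]=10  'bbaabbbabbabbbabbbaaba'
  #22 SA[22]=15  'bbabbabbbabbbaaba'
  #23 SA[23]=22  'bbabbbaaba'
  #24 SA[24]=18  'bbabbbabbbaaba'
  #25 SA[25]=4  'bbabbbbbaabbbabbabbbabbbaaba'
  #26 SA[26]=25  'bbbaaba'
  #27 SA[27]=9  'bbbaabbbabbabbbabbbaaba'
  #28 SA[28]=14  'bbbabbabbbabbbaaba'
  #29 SA[29]=21  'bbbabbbaaba'
  #30 SA[30]=8  'bbbbaabbbabbabbbabbbaaba'
  #31 SA[31]=7  'bbbbbaabbbabbabbbabbbaaba'

[31, 28, 2, 12, 29, 17, 3, 24, 13, 20, 6, 30, 27, 1, 11, 16, 23, 19, 5, 26, 0, 10, 15, 22, 18, 4, 25, 9, 14, 21, 8, 7]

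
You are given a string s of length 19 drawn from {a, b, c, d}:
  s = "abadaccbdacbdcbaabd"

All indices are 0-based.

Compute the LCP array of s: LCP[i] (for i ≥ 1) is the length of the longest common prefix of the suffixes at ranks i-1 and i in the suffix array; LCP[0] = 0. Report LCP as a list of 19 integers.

rank | idx | suffix
   0 |  15 | aabd
   1 |   0 | abadaccbdacbdcbaabd
   2 |  16 | abd
   3 |   9 | acbdcbaabd
   4 |   4 | accbdacbdcbaabd
   5 |   2 | adaccbdacbdcbaabd
   6 |  14 | baabd
   7 |   1 | badaccbdacbdcbaabd
   8 |  17 | bd
   9 |   7 | bdacbdcbaabd
  10 |  11 | bdcbaabd
  11 |  13 | cbaabd
  12 |   6 | cbdacbdcbaabd
  13 |  10 | cbdcbaabd
  14 |   5 | ccbdacbdcbaabd
  15 |  18 | d
  16 |   8 | dacbdcbaabd
  17 |   3 | daccbdacbdcbaabd
  18 |  12 | dcbaabd

SA = [15, 0, 16, 9, 4, 2, 14, 1, 17, 7, 11, 13, 6, 10, 5, 18, 8, 3, 12]
i: (SA[i-1],SA[i]) lcp shared
  1: (15,0) 1 'a'
  2: (0,16) 2 'ab'
  3: (16,9) 1 'a'
  4: (9,4) 2 'ac'
  5: (4,2) 1 'a'
  6: (2,14) 0 ''
  7: (14,1) 2 'ba'
  8: (1,17) 1 'b'
  9: (17,7) 2 'bd'
  10: (7,11) 2 'bd'
  11: (11,13) 0 ''
  12: (13,6) 2 'cb'
  13: (6,10) 3 'cbd'
  14: (10,5) 1 'c'
  15: (5,18) 0 ''
  16: (18,8) 1 'd'
  17: (8,3) 3 'dac'
  18: (3,12) 1 'd'

[0, 1, 2, 1, 2, 1, 0, 2, 1, 2, 2, 0, 2, 3, 1, 0, 1, 3, 1]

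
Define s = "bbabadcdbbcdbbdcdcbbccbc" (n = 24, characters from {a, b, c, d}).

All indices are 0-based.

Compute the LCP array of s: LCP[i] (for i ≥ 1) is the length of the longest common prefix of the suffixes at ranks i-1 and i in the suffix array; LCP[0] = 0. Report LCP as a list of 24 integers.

[0, 1, 0, 2, 1, 2, 3, 2, 1, 2, 2, 1, 0, 1, 2, 1, 1, 4, 2, 0, 3, 1, 2, 3]

rank | idx | suffix
   0 |   2 | abadcdbbcdbbdcdcbbccbc
   1 |   4 | adcdbbcdbbdcdcbbccbc
   2 |   1 | babadcdbbcdbbdcdcbbccbc
   3 |   3 | badcdbbcdbbdcdcbbccbc
   4 |   0 | bbabadcdbbcdbbdcdcbbccbc
   5 |  18 | bbccbc
   6 |   8 | bbcdbbdcdcbbccbc
   7 |  12 | bbdcdcbbccbc
   8 |  22 | bc
   9 |  19 | bccbc
  10 |   9 | bcdbbdcdcbbccbc
  11 |  13 | bdcdcbbccbc
  12 |  23 | c
  13 |  17 | cbbccbc
  14 |  21 | cbc
  15 |  20 | ccbc
  16 |   6 | cdbbcdbbdcdcbbccbc
  17 |  10 | cdbbdcdcbbccbc
  18 |  15 | cdcbbccbc
  19 |   7 | dbbcdbbdcdcbbccbc
  20 |  11 | dbbdcdcbbccbc
  21 |  16 | dcbbccbc
  22 |   5 | dcdbbcdbbdcdcbbccbc
  23 |  14 | dcdcbbccbc

SA = [2, 4, 1, 3, 0, 18, 8, 12, 22, 19, 9, 13, 23, 17, 21, 20, 6, 10, 15, 7, 11, 16, 5, 14]
i: (SA[i-1],SA[i]) lcp shared
  1: (2,4) 1 'a'
  2: (4,1) 0 ''
  3: (1,3) 2 'ba'
  4: (3,0) 1 'b'
  5: (0,18) 2 'bb'
  6: (18,8) 3 'bbc'
  7: (8,12) 2 'bb'
  8: (12,22) 1 'b'
  9: (22,19) 2 'bc'
  10: (19,9) 2 'bc'
  11: (9,13) 1 'b'
  12: (13,23) 0 ''
  13: (23,17) 1 'c'
  14: (17,21) 2 'cb'
  15: (21,20) 1 'c'
  16: (20,6) 1 'c'
  17: (6,10) 4 'cdbb'
  18: (10,15) 2 'cd'
  19: (15,7) 0 ''
  20: (7,11) 3 'dbb'
  21: (11,16) 1 'd'
  22: (16,5) 2 'dc'
  23: (5,14) 3 'dcd'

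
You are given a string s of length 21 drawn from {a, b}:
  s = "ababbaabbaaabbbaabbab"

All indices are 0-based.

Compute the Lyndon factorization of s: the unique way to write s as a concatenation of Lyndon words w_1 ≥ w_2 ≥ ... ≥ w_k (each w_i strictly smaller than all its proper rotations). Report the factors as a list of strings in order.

["ababb", "aabb", "aaabbbaabbab"]

emit factor 1: 'ababb' (i=0, period=5)
emit factor 2: 'aabb' (i=5, period=4)
emit factor 3: 'aaabbbaabbab' (i=9, period=12)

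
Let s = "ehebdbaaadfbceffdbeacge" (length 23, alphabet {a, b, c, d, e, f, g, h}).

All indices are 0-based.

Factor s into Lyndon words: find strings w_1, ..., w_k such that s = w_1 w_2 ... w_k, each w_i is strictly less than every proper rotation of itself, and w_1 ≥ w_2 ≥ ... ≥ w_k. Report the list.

emit factor 1: 'eh' (i=0, period=2)
emit factor 2: 'e' (i=2, period=1)
emit factor 3: 'bd' (i=3, period=2)
emit factor 4: 'b' (i=5, period=1)
emit factor 5: 'aaadfbceffdbeacge' (i=6, period=17)

["eh", "e", "bd", "b", "aaadfbceffdbeacge"]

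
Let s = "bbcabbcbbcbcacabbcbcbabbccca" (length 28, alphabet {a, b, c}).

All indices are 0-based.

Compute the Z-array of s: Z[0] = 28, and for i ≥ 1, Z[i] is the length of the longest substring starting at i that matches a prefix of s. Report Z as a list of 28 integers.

[28, 1, 0, 0, 3, 1, 0, 3, 1, 0, 1, 0, 0, 0, 0, 3, 1, 0, 1, 0, 1, 0, 3, 1, 0, 0, 0, 0]

Z[0]=28
i=1: outside box; Z[1]=1 grow→box=[1,2)
i=2: outside box; Z[2]=0
i=3: outside box; Z[3]=0
i=4: outside box; Z[4]=3 grow→box=[4,7)
i=5: min(r-i=2, Z[1]=1)=1; Z[5]=1
i=6: min(r-i=1, Z[2]=0)=0; Z[6]=0
i=7: outside box; Z[7]=3 grow→box=[7,10)
i=8: min(r-i=2, Z[1]=1)=1; Z[8]=1
i=9: min(r-i=1, Z[2]=0)=0; Z[9]=0
i=10: outside box; Z[10]=1 grow→box=[10,11)
i=11: outside box; Z[11]=0
i=12: outside box; Z[12]=0
i=13: outside box; Z[13]=0
i=14: outside box; Z[14]=0
i=15: outside box; Z[15]=3 grow→box=[15,18)
i=16: min(r-i=2, Z[1]=1)=1; Z[16]=1
i=17: min(r-i=1, Z[2]=0)=0; Z[17]=0
i=18: outside box; Z[18]=1 grow→box=[18,19)
i=19: outside box; Z[19]=0
i=20: outside box; Z[20]=1 grow→box=[20,21)
i=21: outside box; Z[21]=0
i=22: outside box; Z[22]=3 grow→box=[22,25)
i=23: min(r-i=2, Z[1]=1)=1; Z[23]=1
i=24: min(r-i=1, Z[2]=0)=0; Z[24]=0
i=25: outside box; Z[25]=0
i=26: outside box; Z[26]=0
i=27: outside box; Z[27]=0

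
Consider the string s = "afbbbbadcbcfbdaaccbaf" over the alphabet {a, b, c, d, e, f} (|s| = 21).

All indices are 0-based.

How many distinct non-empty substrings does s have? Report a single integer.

rank→(start, suffix):
  0 → (14, 'aaccbaf')
  1 → (15, 'accbaf')
  2 → (6, 'adcbcfbdaaccbaf')
  3 → (19, 'af')
  4 → (0, 'afbbbbadcbcfbdaaccbaf')
  5 → (5, 'badcbcfbdaaccbaf')
  6 → (18, 'baf')
  7 → (4, 'bbadcbcfbdaaccbaf')
  8 → (3, 'bbbadcbcfbdaaccbaf')
  9 → (2, 'bbbbadcbcfbdaaccbaf')
  10 → (9, 'bcfbdaaccbaf')
  11 → (12, 'bdaaccbaf')
  12 → (17, 'cbaf')
  13 → (8, 'cbcfbdaaccbaf')
  14 → (16, 'ccbaf')
  15 → (10, 'cfbdaaccbaf')
  16 → (13, 'daaccbaf')
  17 → (7, 'dcbcfbdaaccbaf')
  18 → (20, 'f')
  19 → (1, 'fbbbbadcbcfbdaaccbaf')
  20 → (11, 'fbdaaccbaf')

SA = [14, 15, 6, 19, 0, 5, 18, 4, 3, 2, 9, 12, 17, 8, 16, 10, 13, 7, 20, 1, 11]
[i] adj suffixes → lcp
  [1] 14/15 → 1 ('a')
  [2] 15/6 → 1 ('a')
  [3] 6/19 → 1 ('a')
  [4] 19/0 → 2 ('af')
  [5] 0/5 → 0 ('')
  [6] 5/18 → 2 ('ba')
  [7] 18/4 → 1 ('b')
  [8] 4/3 → 2 ('bb')
  [9] 3/2 → 3 ('bbb')
  [10] 2/9 → 1 ('b')
  [11] 9/12 → 1 ('b')
  [12] 12/17 → 0 ('')
  [13] 17/8 → 2 ('cb')
  [14] 8/16 → 1 ('c')
  [15] 16/10 → 1 ('c')
  [16] 10/13 → 0 ('')
  [17] 13/7 → 1 ('d')
  [18] 7/20 → 0 ('')
  [19] 20/1 → 1 ('f')
  [20] 1/11 → 2 ('fb')

n(n+1)/2 = 21·22/2 = 231
Σ LCP = 0 + 1 + 1 + 1 + 2 + 0 + 2 + 1 + 2 + 3 + 1 + 1 + 0 + 2 + 1 + 1 + 0 + 1 + 0 + 1 + 2 = 23
distinct = 231 − 23 = 208

208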